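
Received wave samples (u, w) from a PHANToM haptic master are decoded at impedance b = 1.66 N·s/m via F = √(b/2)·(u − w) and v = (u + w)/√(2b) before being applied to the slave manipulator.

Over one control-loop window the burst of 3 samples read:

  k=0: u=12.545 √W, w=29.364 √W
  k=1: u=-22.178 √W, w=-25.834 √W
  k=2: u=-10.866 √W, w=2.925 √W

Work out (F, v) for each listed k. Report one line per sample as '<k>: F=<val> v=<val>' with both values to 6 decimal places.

k=0: u−w=-16.819000, u+w=41.909000; √(b/2)=0.911043, √(2b)=1.822087; F=0.911043×(-16.819)=-15.322838, v=41.909000/1.822087=23.000552
k=1: u−w=3.656000, u+w=-48.012000; √(b/2)=0.911043, √(2b)=1.822087; F=0.911043×3.656=3.330775, v=-48.012000/1.822087=-26.350008
k=2: u−w=-13.791000, u+w=-7.941000; √(b/2)=0.911043, √(2b)=1.822087; F=0.911043×(-13.791)=-12.564199, v=-7.941000/1.822087=-4.358190

0: F=-15.322838 v=23.000552
1: F=3.330775 v=-26.350008
2: F=-12.564199 v=-4.358190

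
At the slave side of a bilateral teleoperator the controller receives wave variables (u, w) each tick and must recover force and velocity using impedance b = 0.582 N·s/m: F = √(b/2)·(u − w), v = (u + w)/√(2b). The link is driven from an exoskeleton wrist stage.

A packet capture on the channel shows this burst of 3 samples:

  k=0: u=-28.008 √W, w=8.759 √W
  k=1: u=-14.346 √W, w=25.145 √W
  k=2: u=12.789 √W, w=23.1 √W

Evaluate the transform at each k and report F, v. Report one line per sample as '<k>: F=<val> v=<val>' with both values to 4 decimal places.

0: F=-19.8337 v=-17.8415
1: F=-21.3032 v=10.0094
2: F=-5.5622 v=33.2648

k=0: u−w=-36.7670, u+w=-19.2490; √(b/2)=0.5394, √(2b)=1.0789; F=0.5394×(-36.767)=-19.8337, v=-19.2490/1.0789=-17.8415
k=1: u−w=-39.4910, u+w=10.7990; √(b/2)=0.5394, √(2b)=1.0789; F=0.5394×(-39.491)=-21.3032, v=10.7990/1.0789=10.0094
k=2: u−w=-10.3110, u+w=35.8890; √(b/2)=0.5394, √(2b)=1.0789; F=0.5394×(-10.311)=-5.5622, v=35.8890/1.0789=33.2648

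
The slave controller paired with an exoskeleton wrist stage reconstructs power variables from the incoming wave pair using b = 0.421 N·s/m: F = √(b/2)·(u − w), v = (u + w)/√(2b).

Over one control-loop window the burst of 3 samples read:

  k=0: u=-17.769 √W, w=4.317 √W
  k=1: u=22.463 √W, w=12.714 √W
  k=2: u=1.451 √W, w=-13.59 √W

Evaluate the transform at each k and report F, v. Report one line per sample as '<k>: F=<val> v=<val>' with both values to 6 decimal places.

0: F=-10.133118 v=-14.659893
1: F=4.472868 v=38.335643
2: F=6.900853 v=-13.228995

k=0: u−w=-22.086000, u+w=-13.452000; √(b/2)=0.458803, √(2b)=0.917606; F=0.458803×(-22.086)=-10.133118, v=-13.452000/0.917606=-14.659893
k=1: u−w=9.749000, u+w=35.177000; √(b/2)=0.458803, √(2b)=0.917606; F=0.458803×9.749=4.472868, v=35.177000/0.917606=38.335643
k=2: u−w=15.041000, u+w=-12.139000; √(b/2)=0.458803, √(2b)=0.917606; F=0.458803×15.041=6.900853, v=-12.139000/0.917606=-13.228995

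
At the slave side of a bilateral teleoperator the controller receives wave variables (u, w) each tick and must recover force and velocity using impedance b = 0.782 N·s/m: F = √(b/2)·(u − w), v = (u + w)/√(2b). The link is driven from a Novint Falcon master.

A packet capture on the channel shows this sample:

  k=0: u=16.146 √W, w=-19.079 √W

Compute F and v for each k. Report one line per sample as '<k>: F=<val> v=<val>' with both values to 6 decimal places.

0: F=22.026190 v=-2.345275

k=0: u−w=35.225000, u+w=-2.933000; √(b/2)=0.625300, √(2b)=1.250600; F=0.625300×35.225=22.026190, v=-2.933000/1.250600=-2.345275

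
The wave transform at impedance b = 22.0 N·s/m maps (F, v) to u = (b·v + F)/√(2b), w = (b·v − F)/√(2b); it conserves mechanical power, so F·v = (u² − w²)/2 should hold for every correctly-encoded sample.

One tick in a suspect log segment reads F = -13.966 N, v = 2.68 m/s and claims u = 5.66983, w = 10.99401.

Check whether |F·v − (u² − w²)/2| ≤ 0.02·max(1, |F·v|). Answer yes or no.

F·v = (-13.966)×2.68 = -37.42888 W.
(u² − w²)/2 = (32.14697 − 120.86826)/2 = -44.36064 W.
|Δ| = 6.93176;  2% of max(1, |F·v|) = 0.74858.

no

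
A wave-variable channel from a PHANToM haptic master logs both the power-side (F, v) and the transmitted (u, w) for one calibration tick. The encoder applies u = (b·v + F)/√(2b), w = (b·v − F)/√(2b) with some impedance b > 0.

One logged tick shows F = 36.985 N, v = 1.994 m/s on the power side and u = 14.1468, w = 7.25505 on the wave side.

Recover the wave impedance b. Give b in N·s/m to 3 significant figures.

u + w = 21.4018;  u + w = √(2b)·v, so √(2b) = 21.4018/1.994 = 10.7331.
b = (√(2b))²/2 = 115.2000/2 = 57.6000.
(Check via u − w = 2F/√(2b): u − w = 6.8918, 2F/√(2b) = 6.8917.)

b = 57.6 N·s/m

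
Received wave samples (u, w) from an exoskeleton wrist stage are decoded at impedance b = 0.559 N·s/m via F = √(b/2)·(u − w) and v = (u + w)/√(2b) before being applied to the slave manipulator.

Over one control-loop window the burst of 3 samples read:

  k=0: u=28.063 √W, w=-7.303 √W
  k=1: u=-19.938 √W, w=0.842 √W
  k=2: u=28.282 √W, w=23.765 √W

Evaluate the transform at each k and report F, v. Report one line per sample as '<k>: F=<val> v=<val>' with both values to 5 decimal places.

0: F=18.69721 v=19.63389
1: F=-10.98592 v=-18.06016
2: F=2.38804 v=49.22376

k=0: u−w=35.36600, u+w=20.76000; √(b/2)=0.52868, √(2b)=1.05736; F=0.52868×35.366=18.69721, v=20.76000/1.05736=19.63389
k=1: u−w=-20.78000, u+w=-19.09600; √(b/2)=0.52868, √(2b)=1.05736; F=0.52868×(-20.78)=-10.98592, v=-19.09600/1.05736=-18.06016
k=2: u−w=4.51700, u+w=52.04700; √(b/2)=0.52868, √(2b)=1.05736; F=0.52868×4.517=2.38804, v=52.04700/1.05736=49.22376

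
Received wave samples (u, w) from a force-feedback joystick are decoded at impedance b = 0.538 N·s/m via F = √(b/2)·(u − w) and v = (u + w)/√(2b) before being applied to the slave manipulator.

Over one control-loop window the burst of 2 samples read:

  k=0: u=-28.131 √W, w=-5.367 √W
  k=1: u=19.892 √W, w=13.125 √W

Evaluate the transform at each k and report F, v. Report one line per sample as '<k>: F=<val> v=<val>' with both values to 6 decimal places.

k=0: u−w=-22.764000, u+w=-33.498000; √(b/2)=0.518652, √(2b)=1.037304; F=0.518652×(-22.764)=-11.806596, v=-33.498000/1.037304=-32.293323
k=1: u−w=6.767000, u+w=33.017000; √(b/2)=0.518652, √(2b)=1.037304; F=0.518652×6.767=3.509719, v=33.017000/1.037304=31.829621

0: F=-11.806596 v=-32.293323
1: F=3.509719 v=31.829621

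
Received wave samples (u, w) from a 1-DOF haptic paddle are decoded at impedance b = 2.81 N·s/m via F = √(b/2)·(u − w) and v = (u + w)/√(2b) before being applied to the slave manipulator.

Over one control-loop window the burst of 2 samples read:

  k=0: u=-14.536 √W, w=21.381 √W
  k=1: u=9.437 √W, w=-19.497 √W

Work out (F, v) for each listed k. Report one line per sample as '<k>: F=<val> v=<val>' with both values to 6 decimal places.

0: F=-42.573388 v=2.887389
1: F=34.296250 v=-4.243555

k=0: u−w=-35.917000, u+w=6.845000; √(b/2)=1.185327, √(2b)=2.370654; F=1.185327×(-35.917)=-42.573388, v=6.845000/2.370654=2.887389
k=1: u−w=28.934000, u+w=-10.060000; √(b/2)=1.185327, √(2b)=2.370654; F=1.185327×28.934=34.296250, v=-10.060000/2.370654=-4.243555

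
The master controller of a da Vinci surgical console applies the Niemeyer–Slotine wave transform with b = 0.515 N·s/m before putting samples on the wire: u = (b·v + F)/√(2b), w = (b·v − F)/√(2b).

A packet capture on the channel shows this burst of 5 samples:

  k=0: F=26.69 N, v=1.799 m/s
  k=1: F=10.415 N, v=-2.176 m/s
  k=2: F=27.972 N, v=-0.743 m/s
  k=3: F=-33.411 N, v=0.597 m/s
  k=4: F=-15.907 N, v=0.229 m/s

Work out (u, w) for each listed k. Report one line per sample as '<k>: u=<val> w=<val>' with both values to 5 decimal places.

0: u=27.21133 w=-25.38555
1: u=9.15801 w=-11.36640
2: u=27.18460 w=-27.93866
3: u=-32.61789 w=33.22378
4: u=-15.55743 w=15.78984

k=0: b·v=0.515×1.799=0.92649; √(2b)=1.01489; u=(0.92649+26.69)/1.01489=27.21133, w=(0.92649−26.69)/1.01489=-25.38555
k=1: b·v=0.515×(-2.176)=-1.12064; √(2b)=1.01489; u=(-1.12064+10.415)/1.01489=9.15801, w=(-1.12064−10.415)/1.01489=-11.36640
k=2: b·v=0.515×(-0.743)=-0.38265; √(2b)=1.01489; u=(-0.38265+27.972)/1.01489=27.18460, w=(-0.38265−27.972)/1.01489=-27.93866
k=3: b·v=0.515×0.597=0.30745; √(2b)=1.01489; u=(0.30745+(-33.411))/1.01489=-32.61789, w=(0.30745−(-33.411))/1.01489=33.22378
k=4: b·v=0.515×0.229=0.11794; √(2b)=1.01489; u=(0.11794+(-15.907))/1.01489=-15.55743, w=(0.11794−(-15.907))/1.01489=15.78984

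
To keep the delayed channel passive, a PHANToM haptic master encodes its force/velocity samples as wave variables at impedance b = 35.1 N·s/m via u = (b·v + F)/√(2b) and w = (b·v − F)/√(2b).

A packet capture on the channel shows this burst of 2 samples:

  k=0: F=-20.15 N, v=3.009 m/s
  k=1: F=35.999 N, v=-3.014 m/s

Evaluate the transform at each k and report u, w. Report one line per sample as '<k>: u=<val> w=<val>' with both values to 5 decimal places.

k=0: b·v=35.1×3.009=105.61590; √(2b)=8.37854; u=(105.61590+(-20.15))/8.37854=10.20057, w=(105.61590−(-20.15))/8.37854=15.01047
k=1: b·v=35.1×(-3.014)=-105.79140; √(2b)=8.37854; u=(-105.79140+35.999)/8.37854=-8.32990, w=(-105.79140−35.999)/8.37854=-16.92304

0: u=10.20057 w=15.01047
1: u=-8.32990 w=-16.92304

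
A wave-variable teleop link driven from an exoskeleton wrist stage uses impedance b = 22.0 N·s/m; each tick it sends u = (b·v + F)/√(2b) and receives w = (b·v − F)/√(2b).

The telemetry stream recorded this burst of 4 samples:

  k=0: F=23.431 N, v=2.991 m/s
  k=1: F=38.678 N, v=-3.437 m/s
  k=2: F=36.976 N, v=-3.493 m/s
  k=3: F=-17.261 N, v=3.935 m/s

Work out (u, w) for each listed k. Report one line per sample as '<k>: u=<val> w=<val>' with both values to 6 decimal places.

k=0: b·v=22.0×2.991=65.802000; √(2b)=6.633250; u=(65.802000+23.431)/6.633250=13.452381, w=(65.802000−23.431)/6.633250=6.387669
k=1: b·v=22.0×(-3.437)=-75.614000; √(2b)=6.633250; u=(-75.614000+38.678)/6.633250=-5.568312, w=(-75.614000−38.678)/6.633250=-17.230167
k=2: b·v=22.0×(-3.493)=-76.846000; √(2b)=6.633250; u=(-76.846000+36.976)/6.633250=-6.010629, w=(-76.846000−36.976)/6.633250=-17.159312
k=3: b·v=22.0×3.935=86.570000; √(2b)=6.633250; u=(86.570000+(-17.261))/6.633250=10.448725, w=(86.570000−(-17.261))/6.633250=15.653112

0: u=13.452381 w=6.387669
1: u=-5.568312 w=-17.230167
2: u=-6.010629 w=-17.159312
3: u=10.448725 w=15.653112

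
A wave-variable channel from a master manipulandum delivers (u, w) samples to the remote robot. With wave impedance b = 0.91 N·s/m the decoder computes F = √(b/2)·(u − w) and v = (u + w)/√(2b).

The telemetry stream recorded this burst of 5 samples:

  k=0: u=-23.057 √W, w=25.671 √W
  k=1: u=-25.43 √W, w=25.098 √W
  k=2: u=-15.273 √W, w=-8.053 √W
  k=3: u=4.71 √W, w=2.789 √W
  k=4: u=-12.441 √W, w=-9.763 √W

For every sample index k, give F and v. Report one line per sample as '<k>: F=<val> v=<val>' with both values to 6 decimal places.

0: F=-32.868833 v=1.937626
1: F=-34.082999 v=-0.246095
2: F=-4.870156 v=-17.290382
3: F=1.295785 v=5.558629
4: F=-1.806410 v=-16.458700

k=0: u−w=-48.728000, u+w=2.614000; √(b/2)=0.674537, √(2b)=1.349074; F=0.674537×(-48.728)=-32.868833, v=2.614000/1.349074=1.937626
k=1: u−w=-50.528000, u+w=-0.332000; √(b/2)=0.674537, √(2b)=1.349074; F=0.674537×(-50.528)=-34.082999, v=-0.332000/1.349074=-0.246095
k=2: u−w=-7.220000, u+w=-23.326000; √(b/2)=0.674537, √(2b)=1.349074; F=0.674537×(-7.22)=-4.870156, v=-23.326000/1.349074=-17.290382
k=3: u−w=1.921000, u+w=7.499000; √(b/2)=0.674537, √(2b)=1.349074; F=0.674537×1.921=1.295785, v=7.499000/1.349074=5.558629
k=4: u−w=-2.678000, u+w=-22.204000; √(b/2)=0.674537, √(2b)=1.349074; F=0.674537×(-2.678)=-1.806410, v=-22.204000/1.349074=-16.458700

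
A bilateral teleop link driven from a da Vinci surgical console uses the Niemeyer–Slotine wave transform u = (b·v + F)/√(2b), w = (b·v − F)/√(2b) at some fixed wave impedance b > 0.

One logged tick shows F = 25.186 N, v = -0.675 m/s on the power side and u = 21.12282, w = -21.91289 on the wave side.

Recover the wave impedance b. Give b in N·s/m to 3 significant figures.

b = 0.685 N·s/m

u + w = -0.7901;  u + w = √(2b)·v, so √(2b) = -0.7901/(-0.675) = 1.1705.
b = (√(2b))²/2 = 1.3700/2 = 0.6850.
(Check via u − w = 2F/√(2b): u − w = 43.0357, 2F/√(2b) = 43.0356.)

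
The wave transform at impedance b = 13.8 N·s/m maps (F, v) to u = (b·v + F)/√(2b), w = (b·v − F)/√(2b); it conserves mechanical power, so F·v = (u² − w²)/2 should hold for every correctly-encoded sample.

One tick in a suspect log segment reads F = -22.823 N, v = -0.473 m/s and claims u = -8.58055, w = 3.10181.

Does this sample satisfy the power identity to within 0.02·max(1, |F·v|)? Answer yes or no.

no

F·v = (-22.823)×(-0.473) = 10.79528 W.
(u² − w²)/2 = (73.62584 − 9.62123)/2 = 32.00231 W.
|Δ| = 21.20703;  2% of max(1, |F·v|) = 0.21591.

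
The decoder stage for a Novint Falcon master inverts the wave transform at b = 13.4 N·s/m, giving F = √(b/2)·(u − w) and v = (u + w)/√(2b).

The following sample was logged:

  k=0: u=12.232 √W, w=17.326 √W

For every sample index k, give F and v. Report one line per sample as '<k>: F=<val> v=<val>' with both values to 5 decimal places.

0: F=-13.18549 v=5.70963

k=0: u−w=-5.09400, u+w=29.55800; √(b/2)=2.58844, √(2b)=5.17687; F=2.58844×(-5.094)=-13.18549, v=29.55800/5.17687=5.70963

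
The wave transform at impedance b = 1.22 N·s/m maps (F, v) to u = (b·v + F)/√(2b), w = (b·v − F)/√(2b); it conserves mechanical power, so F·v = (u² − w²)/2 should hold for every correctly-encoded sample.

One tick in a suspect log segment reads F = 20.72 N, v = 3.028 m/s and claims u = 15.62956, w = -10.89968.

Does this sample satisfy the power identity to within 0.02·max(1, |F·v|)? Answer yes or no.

yes

F·v = 20.72×3.028 = 62.74016 W.
(u² − w²)/2 = (244.28315 − 118.80302)/2 = 62.74006 W.
|Δ| = 0.00010;  2% of max(1, |F·v|) = 1.25480.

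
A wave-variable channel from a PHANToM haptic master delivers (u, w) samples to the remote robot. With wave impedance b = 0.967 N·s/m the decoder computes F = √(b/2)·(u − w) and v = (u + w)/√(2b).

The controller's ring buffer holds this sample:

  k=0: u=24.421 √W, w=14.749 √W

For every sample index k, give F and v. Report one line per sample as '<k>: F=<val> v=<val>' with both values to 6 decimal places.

0: F=6.725344 v=28.166010

k=0: u−w=9.672000, u+w=39.170000; √(b/2)=0.695342, √(2b)=1.390683; F=0.695342×9.672=6.725344, v=39.170000/1.390683=28.166010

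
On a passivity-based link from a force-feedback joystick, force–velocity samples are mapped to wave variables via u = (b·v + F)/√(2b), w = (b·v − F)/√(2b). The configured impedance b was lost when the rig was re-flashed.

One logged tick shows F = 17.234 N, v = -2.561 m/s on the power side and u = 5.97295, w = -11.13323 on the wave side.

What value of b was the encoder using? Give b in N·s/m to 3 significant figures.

u + w = -5.16028;  u + w = √(2b)·v, so √(2b) = -5.16028/(-2.561) = 2.01495.
b = (√(2b))²/2 = 4.06001/2 = 2.03001.
(Check via u − w = 2F/√(2b): u − w = 17.10618, 2F/√(2b) = 17.10615.)

b = 2.03 N·s/m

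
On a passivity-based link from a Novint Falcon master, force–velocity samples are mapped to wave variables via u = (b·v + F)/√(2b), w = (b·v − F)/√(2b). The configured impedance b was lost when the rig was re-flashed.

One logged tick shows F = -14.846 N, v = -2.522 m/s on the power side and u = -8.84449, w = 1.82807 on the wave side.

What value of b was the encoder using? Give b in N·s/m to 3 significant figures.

b = 3.87 N·s/m

u + w = -7.0164;  u + w = √(2b)·v, so √(2b) = -7.0164/(-2.522) = 2.7821.
b = (√(2b))²/2 = 7.7400/2 = 3.8700.
(Check via u − w = 2F/√(2b): u − w = -10.6726, 2F/√(2b) = -10.6726.)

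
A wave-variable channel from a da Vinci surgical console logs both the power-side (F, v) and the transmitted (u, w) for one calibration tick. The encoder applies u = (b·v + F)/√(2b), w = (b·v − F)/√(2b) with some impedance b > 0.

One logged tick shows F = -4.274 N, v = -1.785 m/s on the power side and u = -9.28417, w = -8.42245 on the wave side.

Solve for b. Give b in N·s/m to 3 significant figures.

b = 49.2 N·s/m

u + w = -17.7066;  u + w = √(2b)·v, so √(2b) = -17.7066/(-1.785) = 9.9197.
b = (√(2b))²/2 = 98.4000/2 = 49.2000.
(Check via u − w = 2F/√(2b): u − w = -0.8617, 2F/√(2b) = -0.8617.)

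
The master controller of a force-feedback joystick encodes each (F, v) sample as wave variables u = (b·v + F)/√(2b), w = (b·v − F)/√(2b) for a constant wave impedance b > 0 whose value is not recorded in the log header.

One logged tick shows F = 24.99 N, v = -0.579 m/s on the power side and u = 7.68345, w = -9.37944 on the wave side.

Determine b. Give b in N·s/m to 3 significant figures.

b = 4.29 N·s/m

u + w = -1.69599;  u + w = √(2b)·v, so √(2b) = -1.69599/(-0.579) = 2.92917.
b = (√(2b))²/2 = 8.58004/2 = 4.29002.
(Check via u − w = 2F/√(2b): u − w = 17.06289, 2F/√(2b) = 17.06285.)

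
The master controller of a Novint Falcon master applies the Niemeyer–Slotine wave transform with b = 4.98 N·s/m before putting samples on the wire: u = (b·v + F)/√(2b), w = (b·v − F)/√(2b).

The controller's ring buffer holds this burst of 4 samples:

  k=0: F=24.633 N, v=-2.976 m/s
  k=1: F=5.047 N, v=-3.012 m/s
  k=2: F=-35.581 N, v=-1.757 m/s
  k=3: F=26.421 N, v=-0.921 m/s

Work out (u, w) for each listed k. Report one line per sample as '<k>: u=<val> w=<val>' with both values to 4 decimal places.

0: u=3.1092 w=-12.5013
1: u=-3.1537 w=-6.3521
2: u=-14.0468 w=8.5018
3: u=6.9185 w=-9.8251

k=0: b·v=4.98×(-2.976)=-14.8205; √(2b)=3.1559; u=(-14.8205+24.633)/3.1559=3.1092, w=(-14.8205−24.633)/3.1559=-12.5013
k=1: b·v=4.98×(-3.012)=-14.9998; √(2b)=3.1559; u=(-14.9998+5.047)/3.1559=-3.1537, w=(-14.9998−5.047)/3.1559=-6.3521
k=2: b·v=4.98×(-1.757)=-8.7499; √(2b)=3.1559; u=(-8.7499+(-35.581))/3.1559=-14.0468, w=(-8.7499−(-35.581))/3.1559=8.5018
k=3: b·v=4.98×(-0.921)=-4.5866; √(2b)=3.1559; u=(-4.5866+26.421)/3.1559=6.9185, w=(-4.5866−26.421)/3.1559=-9.8251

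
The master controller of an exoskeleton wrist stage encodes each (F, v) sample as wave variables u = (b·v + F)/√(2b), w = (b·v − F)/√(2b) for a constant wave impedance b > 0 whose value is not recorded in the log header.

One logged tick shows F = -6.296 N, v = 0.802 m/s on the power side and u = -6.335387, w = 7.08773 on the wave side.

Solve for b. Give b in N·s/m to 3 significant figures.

u + w = 0.752343;  u + w = √(2b)·v, so √(2b) = 0.752343/0.802 = 0.938084.
b = (√(2b))²/2 = 0.880001/2 = 0.440000.
(Check via u − w = 2F/√(2b): u − w = -13.423117, 2F/√(2b) = -13.423112.)

b = 0.44 N·s/m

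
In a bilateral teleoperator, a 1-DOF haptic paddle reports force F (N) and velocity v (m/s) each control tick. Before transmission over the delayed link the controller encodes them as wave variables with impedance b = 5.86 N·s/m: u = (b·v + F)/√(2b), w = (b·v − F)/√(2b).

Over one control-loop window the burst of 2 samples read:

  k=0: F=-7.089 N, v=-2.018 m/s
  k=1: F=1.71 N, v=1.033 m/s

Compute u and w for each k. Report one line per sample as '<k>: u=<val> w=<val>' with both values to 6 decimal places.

0: u=-5.524979 w=-1.383541
1: u=2.267708 w=1.268715

k=0: b·v=5.86×(-2.018)=-11.825480; √(2b)=3.423449; u=(-11.825480+(-7.089))/3.423449=-5.524979, w=(-11.825480−(-7.089))/3.423449=-1.383541
k=1: b·v=5.86×1.033=6.053380; √(2b)=3.423449; u=(6.053380+1.71)/3.423449=2.267708, w=(6.053380−1.71)/3.423449=1.268715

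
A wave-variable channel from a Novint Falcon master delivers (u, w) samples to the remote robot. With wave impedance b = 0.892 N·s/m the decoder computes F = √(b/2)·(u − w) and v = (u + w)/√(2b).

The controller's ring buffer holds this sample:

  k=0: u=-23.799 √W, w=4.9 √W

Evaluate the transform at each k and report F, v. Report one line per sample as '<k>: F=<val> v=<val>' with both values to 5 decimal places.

0: F=-19.16612 v=-14.14951

k=0: u−w=-28.69900, u+w=-18.89900; √(b/2)=0.66783, √(2b)=1.33566; F=0.66783×(-28.699)=-19.16612, v=-18.89900/1.33566=-14.14951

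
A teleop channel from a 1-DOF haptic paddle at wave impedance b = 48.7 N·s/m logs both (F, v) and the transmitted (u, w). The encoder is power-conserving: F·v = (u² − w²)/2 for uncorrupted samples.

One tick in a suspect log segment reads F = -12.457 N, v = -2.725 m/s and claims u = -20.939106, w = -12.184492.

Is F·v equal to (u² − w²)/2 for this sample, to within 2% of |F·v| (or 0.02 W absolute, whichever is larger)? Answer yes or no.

F·v = (-12.457)×(-2.725) = 33.945325 W.
(u² − w²)/2 = (438.446160 − 148.461845)/2 = 144.992157 W.
|Δ| = 111.046832;  2% of max(1, |F·v|) = 0.678907.

no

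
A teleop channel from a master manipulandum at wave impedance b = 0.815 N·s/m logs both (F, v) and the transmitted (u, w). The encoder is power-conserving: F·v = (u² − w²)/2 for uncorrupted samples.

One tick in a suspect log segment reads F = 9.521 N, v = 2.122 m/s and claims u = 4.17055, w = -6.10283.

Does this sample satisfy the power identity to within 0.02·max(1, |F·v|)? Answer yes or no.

no

F·v = 9.521×2.122 = 20.20356 W.
(u² − w²)/2 = (17.39349 − 37.24453)/2 = -9.92552 W.
|Δ| = 30.12909;  2% of max(1, |F·v|) = 0.40407.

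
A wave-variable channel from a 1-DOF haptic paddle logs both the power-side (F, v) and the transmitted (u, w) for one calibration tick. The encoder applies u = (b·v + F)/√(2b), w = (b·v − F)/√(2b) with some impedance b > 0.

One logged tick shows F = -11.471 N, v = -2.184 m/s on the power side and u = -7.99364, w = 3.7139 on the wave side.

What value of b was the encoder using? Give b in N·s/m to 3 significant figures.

b = 1.92 N·s/m

u + w = -4.2797;  u + w = √(2b)·v, so √(2b) = -4.2797/(-2.184) = 1.9596.
b = (√(2b))²/2 = 3.8400/2 = 1.9200.
(Check via u − w = 2F/√(2b): u − w = -11.7075, 2F/√(2b) = -11.7076.)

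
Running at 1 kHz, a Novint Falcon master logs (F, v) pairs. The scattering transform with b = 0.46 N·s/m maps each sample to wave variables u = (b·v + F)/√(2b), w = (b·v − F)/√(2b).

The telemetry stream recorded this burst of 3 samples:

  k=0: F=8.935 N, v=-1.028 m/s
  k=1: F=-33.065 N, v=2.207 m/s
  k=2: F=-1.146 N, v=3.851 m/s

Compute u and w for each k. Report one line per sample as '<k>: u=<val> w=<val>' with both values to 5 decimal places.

k=0: b·v=0.46×(-1.028)=-0.47288; √(2b)=0.95917; u=(-0.47288+8.935)/0.95917=8.82237, w=(-0.47288−8.935)/0.95917=-9.80839
k=1: b·v=0.46×2.207=1.01522; √(2b)=0.95917; u=(1.01522+(-33.065))/0.95917=-33.41421, w=(1.01522−(-33.065))/0.95917=35.53109
k=2: b·v=0.46×3.851=1.77146; √(2b)=0.95917; u=(1.77146+(-1.146))/0.95917=0.65209, w=(1.77146−(-1.146))/0.95917=3.04166

0: u=8.82237 w=-9.80839
1: u=-33.41421 w=35.53109
2: u=0.65209 w=3.04166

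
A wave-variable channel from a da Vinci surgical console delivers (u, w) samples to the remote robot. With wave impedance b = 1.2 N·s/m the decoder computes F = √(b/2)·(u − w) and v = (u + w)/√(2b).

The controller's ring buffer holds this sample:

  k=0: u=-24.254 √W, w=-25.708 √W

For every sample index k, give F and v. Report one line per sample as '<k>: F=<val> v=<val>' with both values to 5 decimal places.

0: F=1.12626 v=-32.25033

k=0: u−w=1.45400, u+w=-49.96200; √(b/2)=0.77460, √(2b)=1.54919; F=0.77460×1.454=1.12626, v=-49.96200/1.54919=-32.25033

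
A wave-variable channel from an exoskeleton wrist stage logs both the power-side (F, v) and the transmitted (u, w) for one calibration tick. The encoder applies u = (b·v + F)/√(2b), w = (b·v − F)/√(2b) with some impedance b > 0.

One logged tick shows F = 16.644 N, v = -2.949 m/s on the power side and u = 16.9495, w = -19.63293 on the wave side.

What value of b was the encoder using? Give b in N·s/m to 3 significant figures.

u + w = -2.68343;  u + w = √(2b)·v, so √(2b) = -2.68343/(-2.949) = 0.90995.
b = (√(2b))²/2 = 0.82800/2 = 0.41400.
(Check via u − w = 2F/√(2b): u − w = 36.58243, 2F/√(2b) = 36.58240.)

b = 0.414 N·s/m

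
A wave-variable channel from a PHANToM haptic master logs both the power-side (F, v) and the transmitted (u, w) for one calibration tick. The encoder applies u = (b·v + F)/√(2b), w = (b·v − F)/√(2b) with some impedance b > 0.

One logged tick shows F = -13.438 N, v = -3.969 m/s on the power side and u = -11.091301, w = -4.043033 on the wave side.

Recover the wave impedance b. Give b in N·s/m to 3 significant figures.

b = 7.27 N·s/m

u + w = -15.134334;  u + w = √(2b)·v, so √(2b) = -15.134334/(-3.969) = 3.813135.
b = (√(2b))²/2 = 14.540001/2 = 7.270000.
(Check via u − w = 2F/√(2b): u − w = -7.048268, 2F/√(2b) = -7.048268.)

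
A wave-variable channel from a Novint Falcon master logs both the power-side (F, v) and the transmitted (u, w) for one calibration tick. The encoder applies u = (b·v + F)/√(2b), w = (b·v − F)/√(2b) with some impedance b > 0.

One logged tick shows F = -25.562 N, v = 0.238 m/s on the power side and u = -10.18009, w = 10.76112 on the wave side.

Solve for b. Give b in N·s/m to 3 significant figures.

u + w = 0.5810;  u + w = √(2b)·v, so √(2b) = 0.5810/0.238 = 2.4413.
b = (√(2b))²/2 = 5.9600/2 = 2.9800.
(Check via u − w = 2F/√(2b): u − w = -20.9412, 2F/√(2b) = -20.9413.)

b = 2.98 N·s/m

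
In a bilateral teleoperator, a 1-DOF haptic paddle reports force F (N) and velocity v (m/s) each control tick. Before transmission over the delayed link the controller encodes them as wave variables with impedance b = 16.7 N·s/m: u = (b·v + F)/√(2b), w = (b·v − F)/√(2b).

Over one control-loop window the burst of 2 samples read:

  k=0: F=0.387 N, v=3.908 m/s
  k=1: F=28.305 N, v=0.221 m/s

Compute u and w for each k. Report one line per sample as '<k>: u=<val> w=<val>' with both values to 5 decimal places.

k=0: b·v=16.7×3.908=65.26360; √(2b)=5.77927; u=(65.26360+0.387)/5.77927=11.35966, w=(65.26360−0.387)/5.77927=11.22574
k=1: b·v=16.7×0.221=3.69070; √(2b)=5.77927; u=(3.69070+28.305)/5.77927=5.53628, w=(3.69070−28.305)/5.77927=-4.25906

0: u=11.35966 w=11.22574
1: u=5.53628 w=-4.25906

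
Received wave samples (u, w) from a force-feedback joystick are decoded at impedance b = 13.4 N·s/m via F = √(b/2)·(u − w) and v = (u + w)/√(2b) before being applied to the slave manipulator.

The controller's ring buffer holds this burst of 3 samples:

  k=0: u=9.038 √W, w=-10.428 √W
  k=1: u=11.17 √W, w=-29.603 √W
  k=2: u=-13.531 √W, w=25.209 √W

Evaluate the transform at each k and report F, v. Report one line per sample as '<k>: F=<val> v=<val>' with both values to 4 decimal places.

k=0: u−w=19.4660, u+w=-1.3900; √(b/2)=2.5884, √(2b)=5.1769; F=2.5884×19.466=50.3865, v=-1.3900/5.1769=-0.2685
k=1: u−w=40.7730, u+w=-18.4330; √(b/2)=2.5884, √(2b)=5.1769; F=2.5884×40.773=105.5383, v=-18.4330/5.1769=-3.5606
k=2: u−w=-38.7400, u+w=11.6780; √(b/2)=2.5884, √(2b)=5.1769; F=2.5884×(-38.74)=-100.2760, v=11.6780/5.1769=2.2558

0: F=50.3865 v=-0.2685
1: F=105.5383 v=-3.5606
2: F=-100.2760 v=2.2558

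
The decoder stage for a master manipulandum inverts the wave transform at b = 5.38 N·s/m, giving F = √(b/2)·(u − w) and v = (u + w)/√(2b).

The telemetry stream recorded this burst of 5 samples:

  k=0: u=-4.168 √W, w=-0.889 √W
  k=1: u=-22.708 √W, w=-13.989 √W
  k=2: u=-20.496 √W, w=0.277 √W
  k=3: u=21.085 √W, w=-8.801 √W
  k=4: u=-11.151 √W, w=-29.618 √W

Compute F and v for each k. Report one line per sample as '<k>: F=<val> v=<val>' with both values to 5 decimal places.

0: F=-5.37796 v=-1.54165
1: F=-14.30022 v=-11.18728
2: F=-34.07025 v=-6.16387
3: F=49.01668 v=3.74484
4: F=30.28813 v=-12.42865

k=0: u−w=-3.27900, u+w=-5.05700; √(b/2)=1.64012, √(2b)=3.28024; F=1.64012×(-3.279)=-5.37796, v=-5.05700/3.28024=-1.54165
k=1: u−w=-8.71900, u+w=-36.69700; √(b/2)=1.64012, √(2b)=3.28024; F=1.64012×(-8.719)=-14.30022, v=-36.69700/3.28024=-11.18728
k=2: u−w=-20.77300, u+w=-20.21900; √(b/2)=1.64012, √(2b)=3.28024; F=1.64012×(-20.773)=-34.07025, v=-20.21900/3.28024=-6.16387
k=3: u−w=29.88600, u+w=12.28400; √(b/2)=1.64012, √(2b)=3.28024; F=1.64012×29.886=49.01668, v=12.28400/3.28024=3.74484
k=4: u−w=18.46700, u+w=-40.76900; √(b/2)=1.64012, √(2b)=3.28024; F=1.64012×18.467=30.28813, v=-40.76900/3.28024=-12.42865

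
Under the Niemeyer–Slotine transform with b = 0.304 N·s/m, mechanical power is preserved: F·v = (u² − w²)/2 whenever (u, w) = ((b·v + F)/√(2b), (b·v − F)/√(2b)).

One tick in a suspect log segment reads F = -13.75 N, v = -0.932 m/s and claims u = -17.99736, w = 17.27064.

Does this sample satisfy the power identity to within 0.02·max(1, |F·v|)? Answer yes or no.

yes

F·v = (-13.75)×(-0.932) = 12.8150 W.
(u² − w²)/2 = (323.9050 − 298.2750)/2 = 12.8150 W.
|Δ| = 0.0000;  2% of max(1, |F·v|) = 0.2563.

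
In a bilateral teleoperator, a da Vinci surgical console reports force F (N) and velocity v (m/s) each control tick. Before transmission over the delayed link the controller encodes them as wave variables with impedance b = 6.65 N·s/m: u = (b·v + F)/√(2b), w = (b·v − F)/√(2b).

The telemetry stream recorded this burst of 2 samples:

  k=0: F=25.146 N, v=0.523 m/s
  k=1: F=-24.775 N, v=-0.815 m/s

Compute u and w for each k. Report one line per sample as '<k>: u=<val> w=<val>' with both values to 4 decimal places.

k=0: b·v=6.65×0.523=3.4780; √(2b)=3.6469; u=(3.4780+25.146)/3.6469=7.8488, w=(3.4780−25.146)/3.6469=-5.9415
k=1: b·v=6.65×(-0.815)=-5.4197; √(2b)=3.6469; u=(-5.4197+(-24.775))/3.6469=-8.2795, w=(-5.4197−(-24.775))/3.6469=5.3073

0: u=7.8488 w=-5.9415
1: u=-8.2795 w=5.3073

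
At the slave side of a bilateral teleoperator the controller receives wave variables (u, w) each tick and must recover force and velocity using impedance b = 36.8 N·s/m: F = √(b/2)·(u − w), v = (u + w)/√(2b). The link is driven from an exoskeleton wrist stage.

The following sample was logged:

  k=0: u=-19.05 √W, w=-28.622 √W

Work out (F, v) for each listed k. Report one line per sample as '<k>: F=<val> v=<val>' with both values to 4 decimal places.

0: F=41.0593 v=-5.5568

k=0: u−w=9.5720, u+w=-47.6720; √(b/2)=4.2895, √(2b)=8.5790; F=4.2895×9.572=41.0593, v=-47.6720/8.5790=-5.5568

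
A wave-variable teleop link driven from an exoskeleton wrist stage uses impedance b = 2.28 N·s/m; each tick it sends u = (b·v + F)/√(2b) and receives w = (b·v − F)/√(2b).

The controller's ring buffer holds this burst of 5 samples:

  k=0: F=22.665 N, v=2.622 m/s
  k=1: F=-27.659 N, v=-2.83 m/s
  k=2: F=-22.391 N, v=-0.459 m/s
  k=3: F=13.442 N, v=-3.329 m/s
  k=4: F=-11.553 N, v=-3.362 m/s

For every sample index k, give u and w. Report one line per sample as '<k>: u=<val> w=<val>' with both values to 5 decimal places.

0: u=13.41339 w=-7.81433
1: u=-15.97413 w=9.93090
2: u=-10.97562 w=9.99547
3: u=2.74039 w=-9.84919
4: u=-8.99982 w=1.82055

k=0: b·v=2.28×2.622=5.97816; √(2b)=2.13542; u=(5.97816+22.665)/2.13542=13.41339, w=(5.97816−22.665)/2.13542=-7.81433
k=1: b·v=2.28×(-2.83)=-6.45240; √(2b)=2.13542; u=(-6.45240+(-27.659))/2.13542=-15.97413, w=(-6.45240−(-27.659))/2.13542=9.93090
k=2: b·v=2.28×(-0.459)=-1.04652; √(2b)=2.13542; u=(-1.04652+(-22.391))/2.13542=-10.97562, w=(-1.04652−(-22.391))/2.13542=9.99547
k=3: b·v=2.28×(-3.329)=-7.59012; √(2b)=2.13542; u=(-7.59012+13.442)/2.13542=2.74039, w=(-7.59012−13.442)/2.13542=-9.84919
k=4: b·v=2.28×(-3.362)=-7.66536; √(2b)=2.13542; u=(-7.66536+(-11.553))/2.13542=-8.99982, w=(-7.66536−(-11.553))/2.13542=1.82055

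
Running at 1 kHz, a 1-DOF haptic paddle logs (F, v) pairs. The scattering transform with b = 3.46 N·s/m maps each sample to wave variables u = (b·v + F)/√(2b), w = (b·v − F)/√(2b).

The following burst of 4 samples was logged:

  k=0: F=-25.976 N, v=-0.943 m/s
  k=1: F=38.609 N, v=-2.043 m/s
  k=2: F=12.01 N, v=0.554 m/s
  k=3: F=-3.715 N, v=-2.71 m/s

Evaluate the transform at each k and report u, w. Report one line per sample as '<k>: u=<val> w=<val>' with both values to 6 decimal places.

k=0: b·v=3.46×(-0.943)=-3.262780; √(2b)=2.630589; u=(-3.262780+(-25.976))/2.630589=-11.114916, w=(-3.262780−(-25.976))/2.630589=8.634271
k=1: b·v=3.46×(-2.043)=-7.068780; √(2b)=2.630589; u=(-7.068780+38.609)/2.630589=11.989793, w=(-7.068780−38.609)/2.630589=-17.364087
k=2: b·v=3.46×0.554=1.916840; √(2b)=2.630589; u=(1.916840+12.01)/2.630589=5.294190, w=(1.916840−12.01)/2.630589=-3.836844
k=3: b·v=3.46×(-2.71)=-9.376600; √(2b)=2.630589; u=(-9.376600+(-3.715))/2.630589=-4.976680, w=(-9.376600−(-3.715))/2.630589=-2.152217

0: u=-11.114916 w=8.634271
1: u=11.989793 w=-17.364087
2: u=5.294190 w=-3.836844
3: u=-4.976680 w=-2.152217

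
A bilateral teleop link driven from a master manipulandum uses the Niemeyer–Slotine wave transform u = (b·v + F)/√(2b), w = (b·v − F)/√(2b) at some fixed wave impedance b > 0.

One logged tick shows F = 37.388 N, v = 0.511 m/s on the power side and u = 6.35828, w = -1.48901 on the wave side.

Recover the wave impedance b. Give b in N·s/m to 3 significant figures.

u + w = 4.86927;  u + w = √(2b)·v, so √(2b) = 4.86927/0.511 = 9.52890.
b = (√(2b))²/2 = 90.80001/2 = 45.40001.
(Check via u − w = 2F/√(2b): u − w = 7.84729, 2F/√(2b) = 7.84728.)

b = 45.4 N·s/m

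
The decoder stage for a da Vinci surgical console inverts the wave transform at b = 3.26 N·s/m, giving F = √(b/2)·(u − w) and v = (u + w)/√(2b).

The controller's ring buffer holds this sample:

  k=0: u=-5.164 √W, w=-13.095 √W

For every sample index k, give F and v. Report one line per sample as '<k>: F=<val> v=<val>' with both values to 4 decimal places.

0: F=10.1256 v=-7.1508

k=0: u−w=7.9310, u+w=-18.2590; √(b/2)=1.2767, √(2b)=2.5534; F=1.2767×7.931=10.1256, v=-18.2590/2.5534=-7.1508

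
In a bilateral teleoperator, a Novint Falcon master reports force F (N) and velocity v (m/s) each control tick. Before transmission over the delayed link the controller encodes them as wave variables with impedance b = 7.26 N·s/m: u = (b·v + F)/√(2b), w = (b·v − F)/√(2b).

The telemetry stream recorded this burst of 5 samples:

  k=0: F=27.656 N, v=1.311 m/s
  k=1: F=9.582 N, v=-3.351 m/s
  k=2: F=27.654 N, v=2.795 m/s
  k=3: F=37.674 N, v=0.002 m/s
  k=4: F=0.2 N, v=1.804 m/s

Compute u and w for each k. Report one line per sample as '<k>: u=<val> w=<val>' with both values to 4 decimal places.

0: u=9.7556 w=-4.7600
1: u=-3.8699 w=-8.8991
2: u=12.5825 w=-1.9321
3: u=9.8907 w=-9.8831
4: u=3.4896 w=3.3846

k=0: b·v=7.26×1.311=9.5179; √(2b)=3.8105; u=(9.5179+27.656)/3.8105=9.7556, w=(9.5179−27.656)/3.8105=-4.7600
k=1: b·v=7.26×(-3.351)=-24.3283; √(2b)=3.8105; u=(-24.3283+9.582)/3.8105=-3.8699, w=(-24.3283−9.582)/3.8105=-8.8991
k=2: b·v=7.26×2.795=20.2917; √(2b)=3.8105; u=(20.2917+27.654)/3.8105=12.5825, w=(20.2917−27.654)/3.8105=-1.9321
k=3: b·v=7.26×0.002=0.0145; √(2b)=3.8105; u=(0.0145+37.674)/3.8105=9.8907, w=(0.0145−37.674)/3.8105=-9.8831
k=4: b·v=7.26×1.804=13.0970; √(2b)=3.8105; u=(13.0970+0.2)/3.8105=3.4896, w=(13.0970−0.2)/3.8105=3.3846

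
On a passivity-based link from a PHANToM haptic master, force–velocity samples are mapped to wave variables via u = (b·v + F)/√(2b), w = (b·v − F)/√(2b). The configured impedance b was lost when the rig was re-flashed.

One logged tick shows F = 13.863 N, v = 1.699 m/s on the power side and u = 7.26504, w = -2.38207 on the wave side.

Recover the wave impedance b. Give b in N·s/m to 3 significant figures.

u + w = 4.8830;  u + w = √(2b)·v, so √(2b) = 4.8830/1.699 = 2.8740.
b = (√(2b))²/2 = 8.2600/2 = 4.1300.
(Check via u − w = 2F/√(2b): u − w = 9.6471, 2F/√(2b) = 9.6471.)

b = 4.13 N·s/m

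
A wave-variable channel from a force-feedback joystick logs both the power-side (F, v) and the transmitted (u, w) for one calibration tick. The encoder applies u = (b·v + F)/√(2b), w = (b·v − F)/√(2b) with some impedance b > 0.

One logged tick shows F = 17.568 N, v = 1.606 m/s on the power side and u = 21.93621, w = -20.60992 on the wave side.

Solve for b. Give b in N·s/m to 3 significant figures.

u + w = 1.3263;  u + w = √(2b)·v, so √(2b) = 1.3263/1.606 = 0.8258.
b = (√(2b))²/2 = 0.6820/2 = 0.3410.
(Check via u − w = 2F/√(2b): u − w = 42.5461, 2F/√(2b) = 42.5461.)

b = 0.341 N·s/m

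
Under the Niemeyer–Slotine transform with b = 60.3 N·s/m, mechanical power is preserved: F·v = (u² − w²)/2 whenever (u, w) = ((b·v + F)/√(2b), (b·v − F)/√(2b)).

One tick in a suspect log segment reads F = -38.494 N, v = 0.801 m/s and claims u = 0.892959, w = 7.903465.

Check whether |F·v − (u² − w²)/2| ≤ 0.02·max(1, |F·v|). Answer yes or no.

yes

F·v = (-38.494)×0.801 = -30.833694 W.
(u² − w²)/2 = (0.797376 − 62.464759)/2 = -30.833692 W.
|Δ| = 0.000002;  2% of max(1, |F·v|) = 0.616674.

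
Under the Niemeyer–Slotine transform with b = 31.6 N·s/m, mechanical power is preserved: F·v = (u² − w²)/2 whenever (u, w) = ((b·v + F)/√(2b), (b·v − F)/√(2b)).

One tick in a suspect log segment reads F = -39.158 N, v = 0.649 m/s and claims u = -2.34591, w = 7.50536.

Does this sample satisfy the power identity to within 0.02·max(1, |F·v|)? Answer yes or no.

yes

F·v = (-39.158)×0.649 = -25.41354 W.
(u² − w²)/2 = (5.50329 − 56.33043)/2 = -25.41357 W.
|Δ| = 0.00003;  2% of max(1, |F·v|) = 0.50827.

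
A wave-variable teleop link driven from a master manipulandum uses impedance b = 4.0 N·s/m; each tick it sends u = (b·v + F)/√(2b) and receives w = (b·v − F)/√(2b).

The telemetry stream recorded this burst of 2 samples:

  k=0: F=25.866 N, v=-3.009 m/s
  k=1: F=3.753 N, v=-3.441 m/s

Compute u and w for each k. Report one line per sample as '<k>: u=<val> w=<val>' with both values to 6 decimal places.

0: u=4.889643 w=-13.400381
1: u=-3.539423 w=-6.193195

k=0: b·v=4.0×(-3.009)=-12.036000; √(2b)=2.828427; u=(-12.036000+25.866)/2.828427=4.889643, w=(-12.036000−25.866)/2.828427=-13.400381
k=1: b·v=4.0×(-3.441)=-13.764000; √(2b)=2.828427; u=(-13.764000+3.753)/2.828427=-3.539423, w=(-13.764000−3.753)/2.828427=-6.193195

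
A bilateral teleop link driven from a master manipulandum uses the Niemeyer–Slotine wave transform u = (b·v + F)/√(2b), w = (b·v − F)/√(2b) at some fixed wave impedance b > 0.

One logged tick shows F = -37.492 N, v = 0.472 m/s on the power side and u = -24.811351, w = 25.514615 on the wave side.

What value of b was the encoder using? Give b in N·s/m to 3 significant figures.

u + w = 0.703264;  u + w = √(2b)·v, so √(2b) = 0.703264/0.472 = 1.489966.
b = (√(2b))²/2 = 2.219999/2 = 1.109999.
(Check via u − w = 2F/√(2b): u − w = -50.325966, 2F/√(2b) = -50.325977.)

b = 1.11 N·s/m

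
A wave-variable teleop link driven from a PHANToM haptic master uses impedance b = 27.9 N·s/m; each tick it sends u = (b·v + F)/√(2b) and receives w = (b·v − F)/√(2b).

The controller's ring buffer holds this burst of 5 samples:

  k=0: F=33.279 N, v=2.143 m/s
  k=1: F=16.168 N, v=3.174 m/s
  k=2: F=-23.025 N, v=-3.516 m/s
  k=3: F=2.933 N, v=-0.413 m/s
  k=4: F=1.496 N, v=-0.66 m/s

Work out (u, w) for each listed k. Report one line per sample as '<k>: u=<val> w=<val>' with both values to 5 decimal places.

k=0: b·v=27.9×2.143=59.78970; √(2b)=7.46994; u=(59.78970+33.279)/7.46994=12.45910, w=(59.78970−33.279)/7.46994=3.54898
k=1: b·v=27.9×3.174=88.55460; √(2b)=7.46994; u=(88.55460+16.168)/7.46994=14.01920, w=(88.55460−16.168)/7.46994=9.69039
k=2: b·v=27.9×(-3.516)=-98.09640; √(2b)=7.46994; u=(-98.09640+(-23.025))/7.46994=-16.21451, w=(-98.09640−(-23.025))/7.46994=-10.04980
k=3: b·v=27.9×(-0.413)=-11.52270; √(2b)=7.46994; u=(-11.52270+2.933)/7.46994=-1.14990, w=(-11.52270−2.933)/7.46994=-1.93518
k=4: b·v=27.9×(-0.66)=-18.41400; √(2b)=7.46994; u=(-18.41400+1.496)/7.46994=-2.26481, w=(-18.41400−1.496)/7.46994=-2.66535

0: u=12.45910 w=3.54898
1: u=14.01920 w=9.69039
2: u=-16.21451 w=-10.04980
3: u=-1.14990 w=-1.93518
4: u=-2.26481 w=-2.66535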